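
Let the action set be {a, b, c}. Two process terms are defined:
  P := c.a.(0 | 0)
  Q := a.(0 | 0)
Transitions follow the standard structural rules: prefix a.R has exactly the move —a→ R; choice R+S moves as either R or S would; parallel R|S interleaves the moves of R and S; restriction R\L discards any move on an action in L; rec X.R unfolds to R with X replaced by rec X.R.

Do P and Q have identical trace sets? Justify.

traces(P) ≠ traces(Q) — witness ⟨c⟩

Reachable graph of P (3 states):
  p0 = c.a.(0 | 0) → -c-> p1
  p1 = a.(0 | 0) → -a-> p2
  p2 = 0 | 0 → ∅
Reachable graph of Q (2 states):
  q0 = a.(0 | 0) → -a-> q1
  q1 = 0 | 0 → ∅
Run σ = ⟨c⟩ on P: start {p0}
  [1] c ⇒ {p1}
  ✓ P
Run σ = ⟨c⟩ on Q: start {q0}
  [1] c ⇒ ∅ (Q stuck)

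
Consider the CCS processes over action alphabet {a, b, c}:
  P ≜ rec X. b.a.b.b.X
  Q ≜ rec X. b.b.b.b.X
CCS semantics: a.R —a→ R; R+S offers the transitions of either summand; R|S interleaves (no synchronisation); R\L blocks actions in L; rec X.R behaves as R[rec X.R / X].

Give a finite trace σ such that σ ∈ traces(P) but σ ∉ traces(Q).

Reachable graph of P (4 states):
  p0 = rec X. b.a.b.b.X has moves ··b··> p1
  p1 = a.b.b.(rec X. b.a.b.b.X) has moves ··a··> p2
  p2 = b.b.(rec X. b.a.b.b.X) has moves ··b··> p3
  p3 = b.(rec X. b.a.b.b.X) has moves ··b··> p0
Reachable graph of Q (4 states):
  q0 = rec X. b.b.b.b.X has moves ··b··> q1
  q1 = b.b.b.(rec X. b.b.b.b.X) has moves ··b··> q2
  q2 = b.b.(rec X. b.b.b.b.X) has moves ··b··> q3
  q3 = b.(rec X. b.b.b.b.X) has moves ··b··> q0
Run σ = ⟨ba⟩ on P: start {p0}
  step 1 (b): {p1}
  step 2 (a): {p2}
  P completes σ.
Run σ = ⟨ba⟩ on Q: start {q0}
  step 1 (b): {q1}
  step 2 (a): ∅ (Q stuck)

ba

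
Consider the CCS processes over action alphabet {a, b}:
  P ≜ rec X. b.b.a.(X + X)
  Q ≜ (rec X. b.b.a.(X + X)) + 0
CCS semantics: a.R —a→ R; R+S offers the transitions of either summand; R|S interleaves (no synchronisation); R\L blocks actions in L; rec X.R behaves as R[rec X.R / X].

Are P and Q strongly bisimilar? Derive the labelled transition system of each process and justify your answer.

P ~ Q

LTS(P): 4 reachable states
  m0 = rec X. b.b.a.(X + X) → —b→ m1
  m1 = b.a.((rec X. b.b.a.(X + X)) + (rec X. b.b.a.(X + X))) → —b→ m2
  m2 = a.((rec X. b.b.a.(X + X)) + (rec X. b.b.a.(X + X))) → —a→ m3
  m3 = (rec X. b.b.a.(X + X)) + (rec X. b.b.a.(X + X)) → —b→ m1
LTS(Q): 4 reachable states
  n0 = (rec X. b.b.a.(X + X)) + 0 → —b→ n1
  n1 = b.a.((rec X. b.b.a.(X + X)) + (rec X. b.b.a.(X + X))) → —b→ n2
  n2 = a.((rec X. b.b.a.(X + X)) + (rec X. b.b.a.(X + X))) → —a→ n3
  n3 = (rec X. b.b.a.(X + X)) + (rec X. b.b.a.(X + X)) → —b→ n1
Bisimilarity quotient blocks:
  B0 = {m0, m3, n0, n3}
  B1 = {m1, n1}
  B2 = {m2, n2}
m0 ∈ B0, n0 ∈ B0 → same block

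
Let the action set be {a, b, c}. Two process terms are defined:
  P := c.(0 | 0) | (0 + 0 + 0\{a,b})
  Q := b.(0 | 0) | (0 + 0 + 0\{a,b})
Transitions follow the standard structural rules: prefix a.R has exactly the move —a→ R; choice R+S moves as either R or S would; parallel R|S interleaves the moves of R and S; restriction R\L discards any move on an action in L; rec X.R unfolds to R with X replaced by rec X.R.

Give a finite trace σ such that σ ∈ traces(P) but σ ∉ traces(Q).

c

LTS(P): 2 reachable states
  s0 = c.(0 | 0) | (0 + 0 + 0\{a,b}) ⊢ -c-> s1
  s1 = 0 | 0 | (0 + 0 + 0\{a,b}) ⊢ stopped
LTS(Q): 2 reachable states
  t0 = b.(0 | 0) | (0 + 0 + 0\{a,b}) ⊢ -b-> t1
  t1 = 0 | 0 | (0 + 0 + 0\{a,b}) ⊢ stopped
Trace ⟨c⟩ through P, begin at {s0}:
  after c @ step 1: {s1}
  ✓ P
Trace ⟨c⟩ through Q, begin at {t0}:
  after c @ step 1: ∅  — Q cannot continue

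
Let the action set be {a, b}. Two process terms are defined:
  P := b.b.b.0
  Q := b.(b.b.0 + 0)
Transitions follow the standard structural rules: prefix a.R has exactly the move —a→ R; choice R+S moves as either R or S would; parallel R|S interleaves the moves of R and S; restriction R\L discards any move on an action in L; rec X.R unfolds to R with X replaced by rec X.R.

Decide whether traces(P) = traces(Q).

Reachable graph of P (4 states):
  s0 = b.b.b.0 → =b=> s1
  s1 = b.b.0 → =b=> s2
  s2 = b.0 → =b=> s3
  s3 = 0 → ·
Reachable graph of Q (4 states):
  t0 = b.(b.b.0 + 0) → =b=> t1
  t1 = b.b.0 + 0 → =b=> t2
  t2 = b.0 → =b=> t3
  t3 = 0 → ·
Bisimilarity quotient blocks:
  B0 = {s0, t0}
  B1 = {s1, t1}
  B2 = {s2, t2}
  B3 = {s3, t3}
s0 ∈ B0, t0 ∈ B0 → same block
Bisimilar ⇒ trace-equivalent.

traces(P) = traces(Q)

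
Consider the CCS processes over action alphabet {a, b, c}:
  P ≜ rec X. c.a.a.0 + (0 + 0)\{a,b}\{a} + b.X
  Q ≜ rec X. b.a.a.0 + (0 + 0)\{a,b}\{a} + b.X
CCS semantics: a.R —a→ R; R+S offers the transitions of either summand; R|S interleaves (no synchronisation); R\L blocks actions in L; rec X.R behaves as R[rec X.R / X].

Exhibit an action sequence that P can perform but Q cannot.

c

P's transition system — 4 states:
  p0 = rec X. c.a.a.0 + (0 + 0)\{a,b}\{a} + b.X → -b-> p0, -c-> p1
  p1 = a.a.0 → -a-> p2
  p2 = a.0 → -a-> p3
  p3 = 0 → ∅
Q's transition system — 4 states:
  q0 = rec X. b.a.a.0 + (0 + 0)\{a,b}\{a} + b.X → -b-> q0, -b-> q1
  q1 = a.a.0 → -a-> q2
  q2 = a.0 → -a-> q3
  q3 = 0 → ∅
Trace ⟨c⟩ through P, begin at {p0}:
  [1] c ⇒ {p1}
  — P admits the full trace.
Trace ⟨c⟩ through Q, begin at {q0}:
  [1] c ⇒ no successor for Q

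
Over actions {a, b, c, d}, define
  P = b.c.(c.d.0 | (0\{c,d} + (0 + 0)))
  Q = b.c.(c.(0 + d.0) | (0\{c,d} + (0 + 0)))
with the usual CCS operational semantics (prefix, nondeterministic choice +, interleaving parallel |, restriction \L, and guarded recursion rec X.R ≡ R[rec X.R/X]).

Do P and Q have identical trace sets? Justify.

traces(P) = traces(Q)

Reachable graph of P (5 states):
  m0 = b.c.(c.d.0 | (0\{c,d} + (0 + 0))) → -b-> m1
  m1 = c.(c.d.0 | (0\{c,d} + (0 + 0))) → -c-> m2
  m2 = c.d.0 | (0\{c,d} + (0 + 0)) → -c-> m3
  m3 = d.0 | (0\{c,d} + (0 + 0)) → -d-> m4
  m4 = 0 | (0\{c,d} + (0 + 0)) → deadlocked
Reachable graph of Q (5 states):
  n0 = b.c.(c.(0 + d.0) | (0\{c,d} + (0 + 0))) → -b-> n1
  n1 = c.(c.(0 + d.0) | (0\{c,d} + (0 + 0))) → -c-> n2
  n2 = c.(0 + d.0) | (0\{c,d} + (0 + 0)) → -c-> n3
  n3 = (0 + d.0) | (0\{c,d} + (0 + 0)) → -d-> n4
  n4 = 0 | (0\{c,d} + (0 + 0)) → deadlocked
Coarsest stable partition (strong bisimilarity classes):
  B0 = {m0, n0}
  B1 = {m1, n1}
  B2 = {m2, n2}
  B3 = {m3, n3}
  B4 = {m4, n4}
m0 ∈ B0, n0 ∈ B0 → same block
Bisimilar ⇒ trace-equivalent.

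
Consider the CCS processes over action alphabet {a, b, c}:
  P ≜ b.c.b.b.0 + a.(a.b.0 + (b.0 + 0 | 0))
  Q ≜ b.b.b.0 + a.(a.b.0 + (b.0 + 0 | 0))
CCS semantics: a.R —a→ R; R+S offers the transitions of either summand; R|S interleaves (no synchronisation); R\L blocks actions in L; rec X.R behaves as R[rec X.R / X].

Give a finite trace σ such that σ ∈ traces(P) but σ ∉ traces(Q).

bc

P's transition system — 6 states:
  m0 = b.c.b.b.0 + a.(a.b.0 + (b.0 + 0 | 0)) | ··a··> m1, ··b··> m2
  m1 = a.b.0 + (b.0 + 0 | 0) | ··a··> m3, ··b··> m4
  m2 = c.b.b.0 | ··c··> m5
  m3 = b.0 | ··b··> m4
  m4 = 0 | (no moves)
  m5 = b.b.0 | ··b··> m3
Q's transition system — 5 states:
  n0 = b.b.b.0 + a.(a.b.0 + (b.0 + 0 | 0)) | ··a··> n1, ··b··> n2
  n1 = a.b.0 + (b.0 + 0 | 0) | ··a··> n3, ··b··> n4
  n2 = b.b.0 | ··b··> n3
  n3 = b.0 | ··b··> n4
  n4 = 0 | (no moves)
Executing bc from P (initial set {m0}):
  after b @ step 1: {m2}
  after c @ step 2: {m5}
  ✓ P
Executing bc from Q (initial set {n0}):
  after b @ step 1: {n2}
  after c @ step 2: ∅ (Q stuck)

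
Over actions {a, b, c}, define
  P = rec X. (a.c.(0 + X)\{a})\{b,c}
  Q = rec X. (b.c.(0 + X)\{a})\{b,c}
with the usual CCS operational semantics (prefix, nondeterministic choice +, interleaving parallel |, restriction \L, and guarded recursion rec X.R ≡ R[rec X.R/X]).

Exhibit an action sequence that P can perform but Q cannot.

a

LTS(P): 2 reachable states
  m0 = rec X. (a.c.(0 + X)\{a})\{b,c} | ··a··> m1
  m1 = (c.(0 + (rec X. (a.c.(0 + X)\{a})\{b,c}))\{a})\{b,c} | deadlocked
LTS(Q): 1 reachable states
  n0 = rec X. (b.c.(0 + X)\{a})\{b,c} | deadlocked
Trace ⟨a⟩ through P, begin at {m0}:
  [1] a ⇒ {m1}
  ✓ P
Trace ⟨a⟩ through Q, begin at {n0}:
  [1] a ⇒ no successor for Q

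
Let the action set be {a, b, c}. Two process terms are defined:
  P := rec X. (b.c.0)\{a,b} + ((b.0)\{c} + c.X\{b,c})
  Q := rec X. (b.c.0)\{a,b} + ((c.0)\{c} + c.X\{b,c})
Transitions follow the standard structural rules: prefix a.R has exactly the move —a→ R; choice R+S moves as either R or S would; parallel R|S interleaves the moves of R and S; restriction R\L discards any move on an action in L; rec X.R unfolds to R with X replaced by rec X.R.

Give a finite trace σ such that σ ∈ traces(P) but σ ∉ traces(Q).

b

Reachable graph of P (3 states):
  p0 = rec X. (b.c.0)\{a,b} + ((b.0)\{c} + c.X\{b,c}) | ··b··> p1, ··c··> p2
  p1 = 0\{c} | stopped
  p2 = (rec X. (b.c.0)\{a,b} + ((b.0)\{c} + c.X\{b,c}))\{b,c} | stopped
Reachable graph of Q (2 states):
  q0 = rec X. (b.c.0)\{a,b} + ((c.0)\{c} + c.X\{b,c}) | ··c··> q1
  q1 = (rec X. (b.c.0)\{a,b} + ((c.0)\{c} + c.X\{b,c}))\{b,c} | stopped
Run σ = ⟨b⟩ on P: start {p0}
  after b @ step 1: {p1}
  P completes σ.
Run σ = ⟨b⟩ on Q: start {q0}
  after b @ step 1: ∅  — Q cannot continue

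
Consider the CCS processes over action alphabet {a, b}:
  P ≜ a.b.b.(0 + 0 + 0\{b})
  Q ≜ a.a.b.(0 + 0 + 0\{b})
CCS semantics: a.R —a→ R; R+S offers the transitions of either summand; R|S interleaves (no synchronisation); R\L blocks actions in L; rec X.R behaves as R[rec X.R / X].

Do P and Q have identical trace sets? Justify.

NO — witness ⟨ab⟩

Reachable graph of P (4 states):
  u0 = a.b.b.(0 + 0 + 0\{b}) | =a=> u1
  u1 = b.b.(0 + 0 + 0\{b}) | =b=> u2
  u2 = b.(0 + 0 + 0\{b}) | =b=> u3
  u3 = 0 + 0 + 0\{b} | (no moves)
Reachable graph of Q (4 states):
  v0 = a.a.b.(0 + 0 + 0\{b}) | =a=> v1
  v1 = a.b.(0 + 0 + 0\{b}) | =a=> v2
  v2 = b.(0 + 0 + 0\{b}) | =b=> v3
  v3 = 0 + 0 + 0\{b} | (no moves)
Executing ab from P (initial set {u0}):
  step 1 (a): {u1}
  step 2 (b): {u2}
  P completes σ.
Executing ab from Q (initial set {v0}):
  step 1 (a): {v1}
  step 2 (b): no successor for Q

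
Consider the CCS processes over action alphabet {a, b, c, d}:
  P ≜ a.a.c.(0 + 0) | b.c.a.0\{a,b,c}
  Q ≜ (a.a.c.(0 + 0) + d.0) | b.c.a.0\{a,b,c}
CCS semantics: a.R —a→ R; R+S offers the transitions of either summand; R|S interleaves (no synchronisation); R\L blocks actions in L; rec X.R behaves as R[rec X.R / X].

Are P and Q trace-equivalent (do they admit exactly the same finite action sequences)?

LTS(P): 16 reachable states
  m0 = a.a.c.(0 + 0) | b.c.a.0\{a,b,c} → =a=> m1, =b=> m2
  m1 = a.c.(0 + 0) | b.c.a.0\{a,b,c} → =a=> m3, =b=> m4
  m2 = a.a.c.(0 + 0) | c.a.0\{a,b,c} → =a=> m4, =c=> m5
  m3 = c.(0 + 0) | b.c.a.0\{a,b,c} → =b=> m6, =c=> m7
  m4 = a.c.(0 + 0) | c.a.0\{a,b,c} → =a=> m6, =c=> m8
  m5 = a.a.c.(0 + 0) | a.0\{a,b,c} → =a=> m8, =a=> m9
  m6 = c.(0 + 0) | c.a.0\{a,b,c} → =c=> m10, =c=> m11
  m7 = (0 + 0) | b.c.a.0\{a,b,c} → =b=> m10
  m8 = a.c.(0 + 0) | a.0\{a,b,c} → =a=> m11, =a=> m12
  m9 = a.a.c.(0 + 0) | 0\{a,b,c} → =a=> m12
  m10 = (0 + 0) | c.a.0\{a,b,c} → =c=> m13
  m11 = c.(0 + 0) | a.0\{a,b,c} → =a=> m14, =c=> m13
  m12 = a.c.(0 + 0) | 0\{a,b,c} → =a=> m14
  m13 = (0 + 0) | a.0\{a,b,c} → =a=> m15
  m14 = c.(0 + 0) | 0\{a,b,c} → =c=> m15
  m15 = (0 + 0) | 0\{a,b,c} → ∅
LTS(Q): 20 reachable states
  n0 = (a.a.c.(0 + 0) + d.0) | b.c.a.0\{a,b,c} → =a=> n1, =b=> n2, =d=> n3
  n1 = a.c.(0 + 0) | b.c.a.0\{a,b,c} → =a=> n4, =b=> n5
  n2 = (a.a.c.(0 + 0) + d.0) | c.a.0\{a,b,c} → =a=> n5, =c=> n6, =d=> n7
  n3 = 0 | b.c.a.0\{a,b,c} → =b=> n7
  n4 = c.(0 + 0) | b.c.a.0\{a,b,c} → =b=> n8, =c=> n9
  n5 = a.c.(0 + 0) | c.a.0\{a,b,c} → =a=> n8, =c=> n10
  n6 = (a.a.c.(0 + 0) + d.0) | a.0\{a,b,c} → =a=> n10, =a=> n11, =d=> n12
  n7 = 0 | c.a.0\{a,b,c} → =c=> n12
  n8 = c.(0 + 0) | c.a.0\{a,b,c} → =c=> n13, =c=> n14
  n9 = (0 + 0) | b.c.a.0\{a,b,c} → =b=> n13
  n10 = a.c.(0 + 0) | a.0\{a,b,c} → =a=> n14, =a=> n15
  n11 = (a.a.c.(0 + 0) + d.0) | 0\{a,b,c} → =a=> n15, =d=> n16
  n12 = 0 | a.0\{a,b,c} → =a=> n16
  n13 = (0 + 0) | c.a.0\{a,b,c} → =c=> n17
  n14 = c.(0 + 0) | a.0\{a,b,c} → =a=> n18, =c=> n17
  n15 = a.c.(0 + 0) | 0\{a,b,c} → =a=> n18
  n16 = 0 | 0\{a,b,c} → ∅
  n17 = (0 + 0) | a.0\{a,b,c} → =a=> n19
  n18 = c.(0 + 0) | 0\{a,b,c} → =c=> n19
  n19 = (0 + 0) | 0\{a,b,c} → ∅
Trace ⟨d⟩ through Q, begin at {n0}:
  after d @ step 1: {n3}
  — Q admits the full trace.
Trace ⟨d⟩ through P, begin at {m0}:
  after d @ step 1: no successor for P

NO — witness ⟨d⟩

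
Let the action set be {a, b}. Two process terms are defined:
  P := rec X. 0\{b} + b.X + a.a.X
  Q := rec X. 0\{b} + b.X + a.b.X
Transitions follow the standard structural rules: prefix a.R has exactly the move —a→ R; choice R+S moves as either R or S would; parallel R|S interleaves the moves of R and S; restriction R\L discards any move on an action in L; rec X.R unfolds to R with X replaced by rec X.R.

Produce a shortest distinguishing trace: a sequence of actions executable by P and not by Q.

LTS(P): 2 reachable states
  m0 = rec X. 0\{b} + b.X + a.a.X :: =a=> m1, =b=> m0
  m1 = a.(rec X. 0\{b} + b.X + a.a.X) :: =a=> m0
LTS(Q): 2 reachable states
  n0 = rec X. 0\{b} + b.X + a.b.X :: =a=> n1, =b=> n0
  n1 = b.(rec X. 0\{b} + b.X + a.b.X) :: =b=> n0
Trace ⟨aa⟩ through P, begin at {m0}:
  [1] a ⇒ {m1}
  [2] a ⇒ {m0}
  ✓ P
Trace ⟨aa⟩ through Q, begin at {n0}:
  [1] a ⇒ {n1}
  [2] a ⇒ ∅  — Q cannot continue

aa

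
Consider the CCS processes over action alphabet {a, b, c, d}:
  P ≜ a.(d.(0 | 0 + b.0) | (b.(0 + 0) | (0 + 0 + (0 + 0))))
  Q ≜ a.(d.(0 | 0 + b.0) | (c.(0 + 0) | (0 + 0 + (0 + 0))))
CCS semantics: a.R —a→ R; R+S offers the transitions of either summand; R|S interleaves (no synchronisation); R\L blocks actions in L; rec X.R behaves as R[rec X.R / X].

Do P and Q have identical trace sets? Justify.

Reachable graph of P (7 states):
  s0 = a.(d.(0 | 0 + b.0) | (b.(0 + 0) | (0 + 0 + (0 + 0)))) | -a-> s1
  s1 = d.(0 | 0 + b.0) | (b.(0 + 0) | (0 + 0 + (0 + 0))) | -b-> s2, -d-> s3
  s2 = d.(0 | 0 + b.0) | ((0 + 0) | (0 + 0 + (0 + 0))) | -d-> s4
  s3 = (0 | 0 + b.0) | (b.(0 + 0) | (0 + 0 + (0 + 0))) | -b-> s4, -b-> s5
  s4 = (0 | 0 + b.0) | ((0 + 0) | (0 + 0 + (0 + 0))) | -b-> s6
  s5 = 0 | (b.(0 + 0) | (0 + 0 + (0 + 0))) | -b-> s6
  s6 = 0 | ((0 + 0) | (0 + 0 + (0 + 0))) | stopped
Reachable graph of Q (7 states):
  t0 = a.(d.(0 | 0 + b.0) | (c.(0 + 0) | (0 + 0 + (0 + 0)))) | -a-> t1
  t1 = d.(0 | 0 + b.0) | (c.(0 + 0) | (0 + 0 + (0 + 0))) | -c-> t2, -d-> t3
  t2 = d.(0 | 0 + b.0) | ((0 + 0) | (0 + 0 + (0 + 0))) | -d-> t4
  t3 = (0 | 0 + b.0) | (c.(0 + 0) | (0 + 0 + (0 + 0))) | -b-> t5, -c-> t4
  t4 = (0 | 0 + b.0) | ((0 + 0) | (0 + 0 + (0 + 0))) | -b-> t6
  t5 = 0 | (c.(0 + 0) | (0 + 0 + (0 + 0))) | -c-> t6
  t6 = 0 | ((0 + 0) | (0 + 0 + (0 + 0))) | stopped
Executing ab from P (initial set {s0}):
  after a @ step 1: {s1}
  after b @ step 2: {s2}
  — P admits the full trace.
Executing ab from Q (initial set {t0}):
  after a @ step 1: {t1}
  after b @ step 2: ∅ (Q stuck)

NO — witness ⟨ab⟩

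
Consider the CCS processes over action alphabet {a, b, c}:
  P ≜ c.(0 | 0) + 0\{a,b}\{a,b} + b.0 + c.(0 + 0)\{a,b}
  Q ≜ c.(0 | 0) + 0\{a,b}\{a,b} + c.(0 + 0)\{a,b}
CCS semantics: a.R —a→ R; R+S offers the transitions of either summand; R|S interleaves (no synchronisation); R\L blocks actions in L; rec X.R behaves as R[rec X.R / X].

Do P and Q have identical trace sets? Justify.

NO — witness ⟨b⟩

Reachable graph of P (4 states):
  m0 = c.(0 | 0) + 0\{a,b}\{a,b} + b.0 + c.(0 + 0)\{a,b} :: —b→ m1, —c→ m2, —c→ m3
  m1 = 0 :: deadlocked
  m2 = (0 + 0)\{a,b} :: deadlocked
  m3 = 0 | 0 :: deadlocked
Reachable graph of Q (3 states):
  n0 = c.(0 | 0) + 0\{a,b}\{a,b} + c.(0 + 0)\{a,b} :: —c→ n1, —c→ n2
  n1 = (0 + 0)\{a,b} :: deadlocked
  n2 = 0 | 0 :: deadlocked
Executing b from P (initial set {m0}):
  after b @ step 1: {m1}
  — P admits the full trace.
Executing b from Q (initial set {n0}):
  after b @ step 1: ∅  — Q cannot continue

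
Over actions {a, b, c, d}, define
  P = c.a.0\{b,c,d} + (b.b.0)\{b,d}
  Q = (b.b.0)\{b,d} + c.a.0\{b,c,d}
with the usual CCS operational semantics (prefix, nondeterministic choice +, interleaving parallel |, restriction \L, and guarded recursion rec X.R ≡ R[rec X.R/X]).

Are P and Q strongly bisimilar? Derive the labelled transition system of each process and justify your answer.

P's transition system — 3 states:
  u0 = c.a.0\{b,c,d} + (b.b.0)\{b,d} → ··c··> u1
  u1 = a.0\{b,c,d} → ··a··> u2
  u2 = 0\{b,c,d} → deadlocked
Q's transition system — 3 states:
  v0 = (b.b.0)\{b,d} + c.a.0\{b,c,d} → ··c··> v1
  v1 = a.0\{b,c,d} → ··a··> v2
  v2 = 0\{b,c,d} → deadlocked
Partition-refinement fixed point:
  B0 = {u0, v0}
  B1 = {u1, v1}
  B2 = {u2, v2}
u0 ∈ B0, v0 ∈ B0 → same block

P ~ Q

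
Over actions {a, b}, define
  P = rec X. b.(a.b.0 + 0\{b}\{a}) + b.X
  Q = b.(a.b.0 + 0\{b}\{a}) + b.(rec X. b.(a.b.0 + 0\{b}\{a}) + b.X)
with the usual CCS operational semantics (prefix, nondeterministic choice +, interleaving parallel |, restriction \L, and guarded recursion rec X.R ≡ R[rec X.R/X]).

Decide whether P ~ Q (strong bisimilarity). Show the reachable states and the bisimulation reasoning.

P's transition system — 4 states:
  p0 = rec X. b.(a.b.0 + 0\{b}\{a}) + b.X :: ··b··> p0, ··b··> p1
  p1 = a.b.0 + 0\{b}\{a} :: ··a··> p2
  p2 = b.0 :: ··b··> p3
  p3 = 0 :: ∅
Q's transition system — 5 states:
  q0 = b.(a.b.0 + 0\{b}\{a}) + b.(rec X. b.(a.b.0 + 0\{b}\{a}) + b.X) :: ··b··> q1, ··b··> q2
  q1 = a.b.0 + 0\{b}\{a} :: ··a··> q3
  q2 = rec X. b.(a.b.0 + 0\{b}\{a}) + b.X :: ··b··> q1, ··b··> q2
  q3 = b.0 :: ··b··> q4
  q4 = 0 :: ∅
Partition-refinement fixed point:
  B0 = {p0, q0, q2}
  B1 = {p1, q1}
  B2 = {p2, q3}
  B3 = {p3, q4}
p0 ∈ B0, q0 ∈ B0 → same block

P ~ Q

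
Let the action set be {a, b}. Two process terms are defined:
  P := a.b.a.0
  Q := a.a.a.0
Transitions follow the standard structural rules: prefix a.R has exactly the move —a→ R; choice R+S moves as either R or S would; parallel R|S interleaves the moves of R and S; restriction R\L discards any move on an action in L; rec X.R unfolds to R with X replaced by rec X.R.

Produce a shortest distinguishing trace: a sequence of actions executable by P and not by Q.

ab

Reachable graph of P (4 states):
  s0 = a.b.a.0 has moves =a=> s1
  s1 = b.a.0 has moves =b=> s2
  s2 = a.0 has moves =a=> s3
  s3 = 0 has moves (no moves)
Reachable graph of Q (4 states):
  t0 = a.a.a.0 has moves =a=> t1
  t1 = a.a.0 has moves =a=> t2
  t2 = a.0 has moves =a=> t3
  t3 = 0 has moves (no moves)
Executing ab from P (initial set {s0}):
  [1] a ⇒ {s1}
  [2] b ⇒ {s2}
  P completes σ.
Executing ab from Q (initial set {t0}):
  [1] a ⇒ {t1}
  [2] b ⇒ ∅  — Q cannot continue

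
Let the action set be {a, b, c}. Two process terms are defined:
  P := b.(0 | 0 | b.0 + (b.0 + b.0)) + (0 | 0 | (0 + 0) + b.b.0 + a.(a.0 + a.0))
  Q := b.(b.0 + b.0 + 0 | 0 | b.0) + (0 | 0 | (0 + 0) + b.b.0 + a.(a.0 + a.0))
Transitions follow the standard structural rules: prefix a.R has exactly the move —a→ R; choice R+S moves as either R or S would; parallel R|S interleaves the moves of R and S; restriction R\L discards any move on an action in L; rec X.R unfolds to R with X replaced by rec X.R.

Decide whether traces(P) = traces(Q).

P's transition system — 6 states:
  s0 = b.(0 | 0 | b.0 + (b.0 + b.0)) + (0 | 0 | (0 + 0) + b.b.0 + a.(a.0 + a.0)) → -a-> s1, -b-> s2, -b-> s3
  s1 = a.0 + a.0 → -a-> s4
  s2 = 0 | 0 | b.0 + (b.0 + b.0) → -b-> s4, -b-> s5
  s3 = b.0 → -b-> s4
  s4 = 0 → stopped
  s5 = 0 | 0 | 0 → stopped
Q's transition system — 6 states:
  t0 = b.(b.0 + b.0 + 0 | 0 | b.0) + (0 | 0 | (0 + 0) + b.b.0 + a.(a.0 + a.0)) → -a-> t1, -b-> t2, -b-> t3
  t1 = a.0 + a.0 → -a-> t4
  t2 = b.0 → -b-> t4
  t3 = b.0 + b.0 + 0 | 0 | b.0 → -b-> t4, -b-> t5
  t4 = 0 → stopped
  t5 = 0 | 0 | 0 → stopped
Partition-refinement fixed point:
  B0 = {s0, t0}
  B1 = {s1, t1}
  B2 = {s4, s5, t4, t5}
  B3 = {s2, s3, t2, t3}
s0 ∈ B0, t0 ∈ B0 → same block
Bisimilar ⇒ trace-equivalent.

YES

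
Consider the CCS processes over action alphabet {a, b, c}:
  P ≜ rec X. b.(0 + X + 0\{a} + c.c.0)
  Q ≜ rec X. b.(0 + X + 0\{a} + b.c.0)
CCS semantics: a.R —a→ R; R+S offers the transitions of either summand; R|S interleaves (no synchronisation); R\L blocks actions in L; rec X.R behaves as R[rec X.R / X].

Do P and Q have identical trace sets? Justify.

trace-distinct — witness ⟨bc⟩

Reachable graph of P (4 states):
  m0 = rec X. b.(0 + X + 0\{a} + c.c.0) | --b--▸ m1
  m1 = 0 + (rec X. b.(0 + X + 0\{a} + c.c.0)) + 0\{a} + c.c.0 | --b--▸ m1, --c--▸ m2
  m2 = c.0 | --c--▸ m3
  m3 = 0 | (no moves)
Reachable graph of Q (4 states):
  n0 = rec X. b.(0 + X + 0\{a} + b.c.0) | --b--▸ n1
  n1 = 0 + (rec X. b.(0 + X + 0\{a} + b.c.0)) + 0\{a} + b.c.0 | --b--▸ n1, --b--▸ n2
  n2 = c.0 | --c--▸ n3
  n3 = 0 | (no moves)
Trace ⟨bc⟩ through P, begin at {m0}:
  step 1 (b): {m1}
  step 2 (c): {m2}
  ✓ P
Trace ⟨bc⟩ through Q, begin at {n0}:
  step 1 (b): {n1}
  step 2 (c): ∅  — Q cannot continue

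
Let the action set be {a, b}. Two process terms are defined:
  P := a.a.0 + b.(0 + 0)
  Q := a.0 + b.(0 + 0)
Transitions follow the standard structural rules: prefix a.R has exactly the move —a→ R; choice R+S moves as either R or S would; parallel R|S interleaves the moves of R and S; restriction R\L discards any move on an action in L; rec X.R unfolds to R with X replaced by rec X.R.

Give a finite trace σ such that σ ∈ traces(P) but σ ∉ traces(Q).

Reachable graph of P (4 states):
  u0 = a.a.0 + b.(0 + 0) ⊢ ··a··> u1, ··b··> u2
  u1 = a.0 ⊢ ··a··> u3
  u2 = 0 + 0 ⊢ stopped
  u3 = 0 ⊢ stopped
Reachable graph of Q (3 states):
  v0 = a.0 + b.(0 + 0) ⊢ ··a··> v1, ··b··> v2
  v1 = 0 ⊢ stopped
  v2 = 0 + 0 ⊢ stopped
Trace ⟨aa⟩ through P, begin at {u0}:
  [1] a ⇒ {u1}
  [2] a ⇒ {u3}
  — P admits the full trace.
Trace ⟨aa⟩ through Q, begin at {v0}:
  [1] a ⇒ {v1}
  [2] a ⇒ ∅ (Q stuck)

aa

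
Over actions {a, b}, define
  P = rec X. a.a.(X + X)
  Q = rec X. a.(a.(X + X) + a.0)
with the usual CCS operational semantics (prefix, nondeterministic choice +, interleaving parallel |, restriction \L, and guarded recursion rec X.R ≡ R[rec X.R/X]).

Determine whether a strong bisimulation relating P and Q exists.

P ≁ Q

LTS(P): 3 reachable states
  s0 = rec X. a.a.(X + X) :: -a-> s1
  s1 = a.((rec X. a.a.(X + X)) + (rec X. a.a.(X + X))) :: -a-> s2
  s2 = (rec X. a.a.(X + X)) + (rec X. a.a.(X + X)) :: -a-> s1
LTS(Q): 4 reachable states
  t0 = rec X. a.(a.(X + X) + a.0) :: -a-> t1
  t1 = a.((rec X. a.(a.(X + X) + a.0)) + (rec X. a.(a.(X + X) + a.0))) + a.0 :: -a-> t2, -a-> t3
  t2 = (rec X. a.(a.(X + X) + a.0)) + (rec X. a.(a.(X + X) + a.0)) :: -a-> t1
  t3 = 0 :: (no moves)
Partition-refinement fixed point:
  B0 = {s0, s1, s2}
  B1 = {t0, t2}
  B2 = {t1}
  B3 = {t3}
s0 ∈ B0, t0 ∈ B1 → different blocks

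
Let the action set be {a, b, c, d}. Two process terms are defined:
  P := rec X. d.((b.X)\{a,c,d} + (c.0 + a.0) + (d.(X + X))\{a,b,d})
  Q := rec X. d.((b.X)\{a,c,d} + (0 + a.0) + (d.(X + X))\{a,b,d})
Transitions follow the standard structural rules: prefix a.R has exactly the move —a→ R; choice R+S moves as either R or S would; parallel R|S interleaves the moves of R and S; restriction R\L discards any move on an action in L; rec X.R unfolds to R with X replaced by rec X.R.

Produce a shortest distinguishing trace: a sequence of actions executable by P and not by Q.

P's transition system — 4 states:
  s0 = rec X. d.((b.X)\{a,c,d} + (c.0 + a.0) + (d.(X + X))\{a,b,d}) has moves ··d··> s1
  s1 = (b.(rec X. d.((b.X)\{a,c,d} + (c.0 + a.0) + (d.(X + X))\{a,b,d})))\{a,c,d} + (c.0 + a.0) + (d.((rec X. d.((b.X)\{a,c,d} + (c.0 + a.0) + (d.(X + X))\{a,b,d})) + (rec X. d.((b.X)\{a,c,d} + (c.0 + a.0) + (d.(X + X))\{a,b,d}))))\{a,b,d} has moves ··a··> s2, ··b··> s3, ··c··> s2
  s2 = 0 has moves (no moves)
  s3 = (rec X. d.((b.X)\{a,c,d} + (c.0 + a.0) + (d.(X + X))\{a,b,d}))\{a,c,d} has moves (no moves)
Q's transition system — 4 states:
  t0 = rec X. d.((b.X)\{a,c,d} + (0 + a.0) + (d.(X + X))\{a,b,d}) has moves ··d··> t1
  t1 = (b.(rec X. d.((b.X)\{a,c,d} + (0 + a.0) + (d.(X + X))\{a,b,d})))\{a,c,d} + (0 + a.0) + (d.((rec X. d.((b.X)\{a,c,d} + (0 + a.0) + (d.(X + X))\{a,b,d})) + (rec X. d.((b.X)\{a,c,d} + (0 + a.0) + (d.(X + X))\{a,b,d}))))\{a,b,d} has moves ··a··> t2, ··b··> t3
  t2 = 0 has moves (no moves)
  t3 = (rec X. d.((b.X)\{a,c,d} + (0 + a.0) + (d.(X + X))\{a,b,d}))\{a,c,d} has moves (no moves)
Executing dc from P (initial set {s0}):
  after d @ step 1: {s1}
  after c @ step 2: {s2}
  ✓ P
Executing dc from Q (initial set {t0}):
  after d @ step 1: {t1}
  after c @ step 2: ∅  — Q cannot continue

dc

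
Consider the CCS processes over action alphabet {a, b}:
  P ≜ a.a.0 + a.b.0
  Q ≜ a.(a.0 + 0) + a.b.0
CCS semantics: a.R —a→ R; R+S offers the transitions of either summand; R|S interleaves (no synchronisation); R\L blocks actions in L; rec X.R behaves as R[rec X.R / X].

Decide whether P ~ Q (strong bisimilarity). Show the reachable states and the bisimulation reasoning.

YES

LTS(P): 4 reachable states
  s0 = a.a.0 + a.b.0 has moves ··a··> s1, ··a··> s2
  s1 = a.0 has moves ··a··> s3
  s2 = b.0 has moves ··b··> s3
  s3 = 0 has moves ∅
LTS(Q): 4 reachable states
  t0 = a.(a.0 + 0) + a.b.0 has moves ··a··> t1, ··a··> t2
  t1 = a.0 + 0 has moves ··a··> t3
  t2 = b.0 has moves ··b··> t3
  t3 = 0 has moves ∅
Bisimilarity quotient blocks:
  B0 = {s0, t0}
  B1 = {s2, t2}
  B2 = {s3, t3}
  B3 = {s1, t1}
s0 ∈ B0, t0 ∈ B0 → same block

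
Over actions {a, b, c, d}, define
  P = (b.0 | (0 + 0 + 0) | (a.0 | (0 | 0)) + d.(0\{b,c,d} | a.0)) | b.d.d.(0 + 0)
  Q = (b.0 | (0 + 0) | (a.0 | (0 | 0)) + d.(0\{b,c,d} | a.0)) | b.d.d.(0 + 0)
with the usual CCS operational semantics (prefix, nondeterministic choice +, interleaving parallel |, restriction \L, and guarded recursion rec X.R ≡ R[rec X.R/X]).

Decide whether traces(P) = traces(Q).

LTS(P): 24 reachable states
  u0 = (b.0 | (0 + 0 + 0) | (a.0 | (0 | 0)) + d.(0\{b,c,d} | a.0)) | b.d.d.(0 + 0) :: —a→ u1, —b→ u2, —b→ u3, —d→ u4
  u1 = b.0 | (0 + 0 + 0) | (0 | (0 | 0)) | b.d.d.(0 + 0) :: —b→ u5, —b→ u6
  u2 = (b.0 | (0 + 0 + 0) | (a.0 | (0 | 0)) + d.(0\{b,c,d} | a.0)) | d.d.(0 + 0) :: —a→ u6, —b→ u7, —d→ u8, —d→ u9
  u3 = 0 | (0 + 0 + 0) | (a.0 | (0 | 0)) | b.d.d.(0 + 0) :: —a→ u5, —b→ u7
  u4 = 0\{b,c,d} | a.0 | b.d.d.(0 + 0) :: —a→ u10, —b→ u9
  u5 = 0 | (0 + 0 + 0) | (0 | (0 | 0)) | b.d.d.(0 + 0) :: —b→ u11
  u6 = b.0 | (0 + 0 + 0) | (0 | (0 | 0)) | d.d.(0 + 0) :: —b→ u11, —d→ u12
  u7 = 0 | (0 + 0 + 0) | (a.0 | (0 | 0)) | d.d.(0 + 0) :: —a→ u11, —d→ u13
  u8 = (b.0 | (0 + 0 + 0) | (a.0 | (0 | 0)) + d.(0\{b,c,d} | a.0)) | d.(0 + 0) :: —a→ u12, —b→ u13, —d→ u14, —d→ u15
  u9 = 0\{b,c,d} | a.0 | d.d.(0 + 0) :: —a→ u16, —d→ u15
  u10 = 0\{b,c,d} | 0 | b.d.d.(0 + 0) :: —b→ u16
  u11 = 0 | (0 + 0 + 0) | (0 | (0 | 0)) | d.d.(0 + 0) :: —d→ u17
  u12 = b.0 | (0 + 0 + 0) | (0 | (0 | 0)) | d.(0 + 0) :: —b→ u17, —d→ u18
  u13 = 0 | (0 + 0 + 0) | (a.0 | (0 | 0)) | d.(0 + 0) :: —a→ u17, —d→ u19
  u14 = (b.0 | (0 + 0 + 0) | (a.0 | (0 | 0)) + d.(0\{b,c,d} | a.0)) | (0 + 0) :: —a→ u18, —b→ u19, —d→ u20
  u15 = 0\{b,c,d} | a.0 | d.(0 + 0) :: —a→ u21, —d→ u20
  u16 = 0\{b,c,d} | 0 | d.d.(0 + 0) :: —d→ u21
  u17 = 0 | (0 + 0 + 0) | (0 | (0 | 0)) | d.(0 + 0) :: —d→ u22
  u18 = b.0 | (0 + 0 + 0) | (0 | (0 | 0)) | (0 + 0) :: —b→ u22
  u19 = 0 | (0 + 0 + 0) | (a.0 | (0 | 0)) | (0 + 0) :: —a→ u22
  u20 = 0\{b,c,d} | a.0 | (0 + 0) :: —a→ u23
  u21 = 0\{b,c,d} | 0 | d.(0 + 0) :: —d→ u23
  u22 = 0 | (0 + 0 + 0) | (0 | (0 | 0)) | (0 + 0) :: ·
  u23 = 0\{b,c,d} | 0 | (0 + 0) :: ·
LTS(Q): 24 reachable states
  v0 = (b.0 | (0 + 0) | (a.0 | (0 | 0)) + d.(0\{b,c,d} | a.0)) | b.d.d.(0 + 0) :: —a→ v1, —b→ v2, —b→ v3, —d→ v4
  v1 = b.0 | (0 + 0) | (0 | (0 | 0)) | b.d.d.(0 + 0) :: —b→ v5, —b→ v6
  v2 = (b.0 | (0 + 0) | (a.0 | (0 | 0)) + d.(0\{b,c,d} | a.0)) | d.d.(0 + 0) :: —a→ v6, —b→ v7, —d→ v8, —d→ v9
  v3 = 0 | (0 + 0) | (a.0 | (0 | 0)) | b.d.d.(0 + 0) :: —a→ v5, —b→ v7
  v4 = 0\{b,c,d} | a.0 | b.d.d.(0 + 0) :: —a→ v10, —b→ v9
  v5 = 0 | (0 + 0) | (0 | (0 | 0)) | b.d.d.(0 + 0) :: —b→ v11
  v6 = b.0 | (0 + 0) | (0 | (0 | 0)) | d.d.(0 + 0) :: —b→ v11, —d→ v12
  v7 = 0 | (0 + 0) | (a.0 | (0 | 0)) | d.d.(0 + 0) :: —a→ v11, —d→ v13
  v8 = (b.0 | (0 + 0) | (a.0 | (0 | 0)) + d.(0\{b,c,d} | a.0)) | d.(0 + 0) :: —a→ v12, —b→ v13, —d→ v14, —d→ v15
  v9 = 0\{b,c,d} | a.0 | d.d.(0 + 0) :: —a→ v16, —d→ v15
  v10 = 0\{b,c,d} | 0 | b.d.d.(0 + 0) :: —b→ v16
  v11 = 0 | (0 + 0) | (0 | (0 | 0)) | d.d.(0 + 0) :: —d→ v17
  v12 = b.0 | (0 + 0) | (0 | (0 | 0)) | d.(0 + 0) :: —b→ v17, —d→ v18
  v13 = 0 | (0 + 0) | (a.0 | (0 | 0)) | d.(0 + 0) :: —a→ v17, —d→ v19
  v14 = (b.0 | (0 + 0) | (a.0 | (0 | 0)) + d.(0\{b,c,d} | a.0)) | (0 + 0) :: —a→ v18, —b→ v19, —d→ v20
  v15 = 0\{b,c,d} | a.0 | d.(0 + 0) :: —a→ v21, —d→ v20
  v16 = 0\{b,c,d} | 0 | d.d.(0 + 0) :: —d→ v21
  v17 = 0 | (0 + 0) | (0 | (0 | 0)) | d.(0 + 0) :: —d→ v22
  v18 = b.0 | (0 + 0) | (0 | (0 | 0)) | (0 + 0) :: —b→ v22
  v19 = 0 | (0 + 0) | (a.0 | (0 | 0)) | (0 + 0) :: —a→ v22
  v20 = 0\{b,c,d} | a.0 | (0 + 0) :: —a→ v23
  v21 = 0\{b,c,d} | 0 | d.(0 + 0) :: —d→ v23
  v22 = 0 | (0 + 0) | (0 | (0 | 0)) | (0 + 0) :: ·
  v23 = 0\{b,c,d} | 0 | (0 + 0) :: ·
Coarsest stable partition (strong bisimilarity classes):
  B0 = {u0, v0}
  B1 = {u3, u4, v3, v4}
  B2 = {u10, u5, v10, v5}
  B3 = {u11, u16, v11, v16}
  B4 = {u17, u21, v17, v21}
  B5 = {u22, u23, v22, v23}
  B6 = {u7, u9, v7, v9}
  B7 = {u13, u15, v13, v15}
  B8 = {u19, u20, v19, v20}
  B9 = {u2, v2}
  B10 = {u8, v8}
  B11 = {u12, v12}
  B12 = {u18, v18}
  B13 = {u14, v14}
  B14 = {u6, v6}
  B15 = {u1, v1}
u0 ∈ B0, v0 ∈ B0 → same block
Bisimilar ⇒ trace-equivalent.

traces(P) = traces(Q)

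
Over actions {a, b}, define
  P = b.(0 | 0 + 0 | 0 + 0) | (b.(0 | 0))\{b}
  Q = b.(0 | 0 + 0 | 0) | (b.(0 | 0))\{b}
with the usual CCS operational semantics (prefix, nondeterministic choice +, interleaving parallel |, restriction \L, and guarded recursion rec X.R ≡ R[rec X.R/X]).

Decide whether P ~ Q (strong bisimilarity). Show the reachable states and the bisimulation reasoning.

P ~ Q

P's transition system — 2 states:
  m0 = b.(0 | 0 + 0 | 0 + 0) | (b.(0 | 0))\{b} :: =b=> m1
  m1 = (0 | 0 + 0 | 0 + 0) | (b.(0 | 0))\{b} :: (no moves)
Q's transition system — 2 states:
  n0 = b.(0 | 0 + 0 | 0) | (b.(0 | 0))\{b} :: =b=> n1
  n1 = (0 | 0 + 0 | 0) | (b.(0 | 0))\{b} :: (no moves)
Coarsest stable partition (strong bisimilarity classes):
  B0 = {m0, n0}
  B1 = {m1, n1}
m0 ∈ B0, n0 ∈ B0 → same block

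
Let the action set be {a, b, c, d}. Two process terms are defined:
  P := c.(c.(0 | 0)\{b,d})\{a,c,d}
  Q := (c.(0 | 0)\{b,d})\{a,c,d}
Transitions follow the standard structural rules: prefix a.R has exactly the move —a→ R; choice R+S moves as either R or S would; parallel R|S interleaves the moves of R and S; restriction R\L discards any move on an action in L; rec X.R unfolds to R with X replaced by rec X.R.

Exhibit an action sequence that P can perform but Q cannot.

c

Reachable graph of P (2 states):
  u0 = c.(c.(0 | 0)\{b,d})\{a,c,d} | --c--▸ u1
  u1 = (c.(0 | 0)\{b,d})\{a,c,d} | deadlocked
Reachable graph of Q (1 states):
  v0 = (c.(0 | 0)\{b,d})\{a,c,d} | deadlocked
Executing c from P (initial set {u0}):
  [1] c ⇒ {u1}
  P completes σ.
Executing c from Q (initial set {v0}):
  [1] c ⇒ ∅ (Q stuck)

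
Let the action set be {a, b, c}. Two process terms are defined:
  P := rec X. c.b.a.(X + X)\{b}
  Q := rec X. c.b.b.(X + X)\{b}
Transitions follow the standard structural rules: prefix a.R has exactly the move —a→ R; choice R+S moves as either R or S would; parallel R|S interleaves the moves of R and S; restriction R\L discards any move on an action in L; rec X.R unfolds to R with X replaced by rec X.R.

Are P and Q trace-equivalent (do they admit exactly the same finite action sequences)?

Reachable graph of P (5 states):
  s0 = rec X. c.b.a.(X + X)\{b} | ··c··> s1
  s1 = b.a.((rec X. c.b.a.(X + X)\{b}) + (rec X. c.b.a.(X + X)\{b}))\{b} | ··b··> s2
  s2 = a.((rec X. c.b.a.(X + X)\{b}) + (rec X. c.b.a.(X + X)\{b}))\{b} | ··a··> s3
  s3 = ((rec X. c.b.a.(X + X)\{b}) + (rec X. c.b.a.(X + X)\{b}))\{b} | ··c··> s4
  s4 = (b.a.((rec X. c.b.a.(X + X)\{b}) + (rec X. c.b.a.(X + X)\{b}))\{b})\{b} | stopped
Reachable graph of Q (5 states):
  t0 = rec X. c.b.b.(X + X)\{b} | ··c··> t1
  t1 = b.b.((rec X. c.b.b.(X + X)\{b}) + (rec X. c.b.b.(X + X)\{b}))\{b} | ··b··> t2
  t2 = b.((rec X. c.b.b.(X + X)\{b}) + (rec X. c.b.b.(X + X)\{b}))\{b} | ··b··> t3
  t3 = ((rec X. c.b.b.(X + X)\{b}) + (rec X. c.b.b.(X + X)\{b}))\{b} | ··c··> t4
  t4 = (b.b.((rec X. c.b.b.(X + X)\{b}) + (rec X. c.b.b.(X + X)\{b}))\{b})\{b} | stopped
Executing cba from P (initial set {s0}):
  step 1 (c): {s1}
  step 2 (b): {s2}
  step 3 (a): {s3}
  ✓ P
Executing cba from Q (initial set {t0}):
  step 1 (c): {t1}
  step 2 (b): {t2}
  step 3 (a): no successor for Q

traces(P) ≠ traces(Q) — witness ⟨cba⟩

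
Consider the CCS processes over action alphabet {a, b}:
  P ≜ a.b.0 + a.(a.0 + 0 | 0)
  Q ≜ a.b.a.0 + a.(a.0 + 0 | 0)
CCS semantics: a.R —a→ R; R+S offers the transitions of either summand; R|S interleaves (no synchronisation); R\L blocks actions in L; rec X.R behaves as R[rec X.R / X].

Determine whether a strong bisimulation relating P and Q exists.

LTS(P): 4 reachable states
  u0 = a.b.0 + a.(a.0 + 0 | 0) has moves -a-> u1, -a-> u2
  u1 = a.0 + 0 | 0 has moves -a-> u3
  u2 = b.0 has moves -b-> u3
  u3 = 0 has moves ·
LTS(Q): 5 reachable states
  v0 = a.b.a.0 + a.(a.0 + 0 | 0) has moves -a-> v1, -a-> v2
  v1 = a.0 + 0 | 0 has moves -a-> v3
  v2 = b.a.0 has moves -b-> v4
  v3 = 0 has moves ·
  v4 = a.0 has moves -a-> v3
Partition-refinement fixed point:
  B0 = {u0}
  B1 = {u2}
  B2 = {u3, v3}
  B3 = {u1, v1, v4}
  B4 = {v0}
  B5 = {v2}
u0 ∈ B0, v0 ∈ B4 → different blocks

not bisimilar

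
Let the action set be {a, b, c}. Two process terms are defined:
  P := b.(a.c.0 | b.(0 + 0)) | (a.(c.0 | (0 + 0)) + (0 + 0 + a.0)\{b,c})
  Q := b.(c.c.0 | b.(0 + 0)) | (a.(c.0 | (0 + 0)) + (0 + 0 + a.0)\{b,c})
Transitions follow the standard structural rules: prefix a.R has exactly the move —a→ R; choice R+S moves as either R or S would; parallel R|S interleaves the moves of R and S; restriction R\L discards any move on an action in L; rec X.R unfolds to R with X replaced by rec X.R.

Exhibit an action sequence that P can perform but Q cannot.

aba

P's transition system — 28 states:
  s0 = b.(a.c.0 | b.(0 + 0)) | (a.(c.0 | (0 + 0)) + (0 + 0 + a.0)\{b,c}) has moves —a→ s1, —a→ s2, —b→ s3
  s1 = b.(a.c.0 | b.(0 + 0)) | (c.0 | (0 + 0)) has moves —b→ s4, —c→ s5
  s2 = b.(a.c.0 | b.(0 + 0)) | 0\{b,c} has moves —b→ s6
  s3 = a.c.0 | b.(0 + 0) | (a.(c.0 | (0 + 0)) + (0 + 0 + a.0)\{b,c}) has moves —a→ s4, —a→ s6, —a→ s7, —b→ s8
  s4 = a.c.0 | b.(0 + 0) | (c.0 | (0 + 0)) has moves —a→ s9, —b→ s10, —c→ s11
  s5 = b.(a.c.0 | b.(0 + 0)) | (0 | (0 + 0)) has moves —b→ s11
  s6 = a.c.0 | b.(0 + 0) | 0\{b,c} has moves —a→ s12, —b→ s13
  s7 = c.0 | b.(0 + 0) | (a.(c.0 | (0 + 0)) + (0 + 0 + a.0)\{b,c}) has moves —a→ s12, —a→ s9, —b→ s14, —c→ s15
  s8 = a.c.0 | (0 + 0) | (a.(c.0 | (0 + 0)) + (0 + 0 + a.0)\{b,c}) has moves —a→ s10, —a→ s13, —a→ s14
  s9 = c.0 | b.(0 + 0) | (c.0 | (0 + 0)) has moves —b→ s16, —c→ s17, —c→ s18
  s10 = a.c.0 | (0 + 0) | (c.0 | (0 + 0)) has moves —a→ s16, —c→ s19
  s11 = a.c.0 | b.(0 + 0) | (0 | (0 + 0)) has moves —a→ s18, —b→ s19
  s12 = c.0 | b.(0 + 0) | 0\{b,c} has moves —b→ s20, —c→ s21
  s13 = a.c.0 | (0 + 0) | 0\{b,c} has moves —a→ s20
  s14 = c.0 | (0 + 0) | (a.(c.0 | (0 + 0)) + (0 + 0 + a.0)\{b,c}) has moves —a→ s16, —a→ s20, —c→ s22
  s15 = 0 | b.(0 + 0) | (a.(c.0 | (0 + 0)) + (0 + 0 + a.0)\{b,c}) has moves —a→ s17, —a→ s21, —b→ s22
  s16 = c.0 | (0 + 0) | (c.0 | (0 + 0)) has moves —c→ s23, —c→ s24
  s17 = 0 | b.(0 + 0) | (c.0 | (0 + 0)) has moves —b→ s23, —c→ s25
  s18 = c.0 | b.(0 + 0) | (0 | (0 + 0)) has moves —b→ s24, —c→ s25
  s19 = a.c.0 | (0 + 0) | (0 | (0 + 0)) has moves —a→ s24
  s20 = c.0 | (0 + 0) | 0\{b,c} has moves —c→ s26
  s21 = 0 | b.(0 + 0) | 0\{b,c} has moves —b→ s26
  s22 = 0 | (0 + 0) | (a.(c.0 | (0 + 0)) + (0 + 0 + a.0)\{b,c}) has moves —a→ s23, —a→ s26
  s23 = 0 | (0 + 0) | (c.0 | (0 + 0)) has moves —c→ s27
  s24 = c.0 | (0 + 0) | (0 | (0 + 0)) has moves —c→ s27
  s25 = 0 | b.(0 + 0) | (0 | (0 + 0)) has moves —b→ s27
  s26 = 0 | (0 + 0) | 0\{b,c} has moves stopped
  s27 = 0 | (0 + 0) | (0 | (0 + 0)) has moves stopped
Q's transition system — 28 states:
  t0 = b.(c.c.0 | b.(0 + 0)) | (a.(c.0 | (0 + 0)) + (0 + 0 + a.0)\{b,c}) has moves —a→ t1, —a→ t2, —b→ t3
  t1 = b.(c.c.0 | b.(0 + 0)) | (c.0 | (0 + 0)) has moves —b→ t4, —c→ t5
  t2 = b.(c.c.0 | b.(0 + 0)) | 0\{b,c} has moves —b→ t6
  t3 = c.c.0 | b.(0 + 0) | (a.(c.0 | (0 + 0)) + (0 + 0 + a.0)\{b,c}) has moves —a→ t4, —a→ t6, —b→ t7, —c→ t8
  t4 = c.c.0 | b.(0 + 0) | (c.0 | (0 + 0)) has moves —b→ t9, —c→ t10, —c→ t11
  t5 = b.(c.c.0 | b.(0 + 0)) | (0 | (0 + 0)) has moves —b→ t11
  t6 = c.c.0 | b.(0 + 0) | 0\{b,c} has moves —b→ t12, —c→ t13
  t7 = c.c.0 | (0 + 0) | (a.(c.0 | (0 + 0)) + (0 + 0 + a.0)\{b,c}) has moves —a→ t12, —a→ t9, —c→ t14
  t8 = c.0 | b.(0 + 0) | (a.(c.0 | (0 + 0)) + (0 + 0 + a.0)\{b,c}) has moves —a→ t10, —a→ t13, —b→ t14, —c→ t15
  t9 = c.c.0 | (0 + 0) | (c.0 | (0 + 0)) has moves —c→ t16, —c→ t17
  t10 = c.0 | b.(0 + 0) | (c.0 | (0 + 0)) has moves —b→ t16, —c→ t18, —c→ t19
  t11 = c.c.0 | b.(0 + 0) | (0 | (0 + 0)) has moves —b→ t17, —c→ t19
  t12 = c.c.0 | (0 + 0) | 0\{b,c} has moves —c→ t20
  t13 = c.0 | b.(0 + 0) | 0\{b,c} has moves —b→ t20, —c→ t21
  t14 = c.0 | (0 + 0) | (a.(c.0 | (0 + 0)) + (0 + 0 + a.0)\{b,c}) has moves —a→ t16, —a→ t20, —c→ t22
  t15 = 0 | b.(0 + 0) | (a.(c.0 | (0 + 0)) + (0 + 0 + a.0)\{b,c}) has moves —a→ t18, —a→ t21, —b→ t22
  t16 = c.0 | (0 + 0) | (c.0 | (0 + 0)) has moves —c→ t23, —c→ t24
  t17 = c.c.0 | (0 + 0) | (0 | (0 + 0)) has moves —c→ t24
  t18 = 0 | b.(0 + 0) | (c.0 | (0 + 0)) has moves —b→ t23, —c→ t25
  t19 = c.0 | b.(0 + 0) | (0 | (0 + 0)) has moves —b→ t24, —c→ t25
  t20 = c.0 | (0 + 0) | 0\{b,c} has moves —c→ t26
  t21 = 0 | b.(0 + 0) | 0\{b,c} has moves —b→ t26
  t22 = 0 | (0 + 0) | (a.(c.0 | (0 + 0)) + (0 + 0 + a.0)\{b,c}) has moves —a→ t23, —a→ t26
  t23 = 0 | (0 + 0) | (c.0 | (0 + 0)) has moves —c→ t27
  t24 = c.0 | (0 + 0) | (0 | (0 + 0)) has moves —c→ t27
  t25 = 0 | b.(0 + 0) | (0 | (0 + 0)) has moves —b→ t27
  t26 = 0 | (0 + 0) | 0\{b,c} has moves stopped
  t27 = 0 | (0 + 0) | (0 | (0 + 0)) has moves stopped
Executing aba from P (initial set {s0}):
  step 1 (a): {s1, s2}
  step 2 (b): {s4, s6}
  step 3 (a): {s12, s9}
  — P admits the full trace.
Executing aba from Q (initial set {t0}):
  step 1 (a): {t1, t2}
  step 2 (b): {t4, t6}
  step 3 (a): no successor for Q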